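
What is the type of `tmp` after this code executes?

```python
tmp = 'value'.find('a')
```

str.find() returns int (index, or -1)

int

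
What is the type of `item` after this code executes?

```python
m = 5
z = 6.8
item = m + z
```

int + float returns float (5 + 6.8 = 11.8)

float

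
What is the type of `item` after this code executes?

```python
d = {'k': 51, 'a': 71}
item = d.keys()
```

.keys() returns a dict_keys view object

dict_keys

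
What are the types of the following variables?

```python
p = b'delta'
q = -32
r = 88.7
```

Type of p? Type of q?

p is bytes; q is int

bytes, int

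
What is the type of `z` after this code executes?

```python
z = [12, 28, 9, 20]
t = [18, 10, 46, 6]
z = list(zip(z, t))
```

list(zip(...)) returns a list of tuples

list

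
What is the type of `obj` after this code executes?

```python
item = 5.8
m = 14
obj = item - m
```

float - int returns float (5.8 - 14 = -8.2)

float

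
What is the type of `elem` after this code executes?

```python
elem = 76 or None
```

'or' returns first truthy value (76, int)

int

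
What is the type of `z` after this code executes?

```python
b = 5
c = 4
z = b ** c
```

int ** positive int returns int (5 ** 4 = 625)

int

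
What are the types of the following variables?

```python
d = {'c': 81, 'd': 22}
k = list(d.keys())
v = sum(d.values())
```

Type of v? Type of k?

sum of int values returns int; list(...) returns list

int, list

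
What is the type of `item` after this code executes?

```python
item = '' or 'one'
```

'or' returns first truthy value ('one', which is str)

str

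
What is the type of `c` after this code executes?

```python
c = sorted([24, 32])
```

sorted() always returns list

list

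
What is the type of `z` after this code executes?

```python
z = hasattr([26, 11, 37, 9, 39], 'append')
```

hasattr() returns bool

bool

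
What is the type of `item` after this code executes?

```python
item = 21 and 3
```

'and' returns the last value when all truthy (3, which is int)

int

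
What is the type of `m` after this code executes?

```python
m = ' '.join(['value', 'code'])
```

str.join() returns str

str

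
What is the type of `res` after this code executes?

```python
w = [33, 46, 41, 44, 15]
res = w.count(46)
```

list.count() returns int

int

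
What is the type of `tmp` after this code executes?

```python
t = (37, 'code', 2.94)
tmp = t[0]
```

Index 0 of tuple is 37 which is int

int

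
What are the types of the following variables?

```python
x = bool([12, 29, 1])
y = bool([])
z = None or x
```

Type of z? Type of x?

None or <bool> returns the bool; bool() returns bool

bool, bool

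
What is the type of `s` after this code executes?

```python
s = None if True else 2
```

Ternary: condition is True, if branch (None) taken → NoneType

NoneType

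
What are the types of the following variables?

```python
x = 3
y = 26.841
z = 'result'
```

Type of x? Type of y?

x is int; y is float

int, float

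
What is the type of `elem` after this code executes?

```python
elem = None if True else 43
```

Ternary: condition is True, if branch (None) taken → NoneType

NoneType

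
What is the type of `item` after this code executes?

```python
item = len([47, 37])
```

len() always returns int

int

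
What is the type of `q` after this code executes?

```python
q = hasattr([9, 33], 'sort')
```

hasattr() returns bool

bool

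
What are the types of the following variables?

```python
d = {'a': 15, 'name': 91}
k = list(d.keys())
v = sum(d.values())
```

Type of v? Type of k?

sum of int values returns int; list(...) returns list

int, list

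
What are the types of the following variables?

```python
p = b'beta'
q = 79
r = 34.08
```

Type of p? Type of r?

p is bytes; r is float

bytes, float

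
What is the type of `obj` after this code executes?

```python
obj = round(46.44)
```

round() with no ndigits arg returns int

int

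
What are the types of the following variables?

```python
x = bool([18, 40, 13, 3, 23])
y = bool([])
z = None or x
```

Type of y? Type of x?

bool() returns bool; bool() returns bool

bool, bool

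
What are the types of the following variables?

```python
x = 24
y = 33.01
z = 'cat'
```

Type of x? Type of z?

x is int; z is str

int, str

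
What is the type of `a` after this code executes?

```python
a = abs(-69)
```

abs() of int returns int

int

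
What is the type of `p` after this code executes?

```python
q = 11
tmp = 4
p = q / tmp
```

int / int always returns float in Python 3 (11 / 4 = 2.75)

float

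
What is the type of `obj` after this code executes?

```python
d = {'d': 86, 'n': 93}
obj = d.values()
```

.values() returns a dict_values view object

dict_values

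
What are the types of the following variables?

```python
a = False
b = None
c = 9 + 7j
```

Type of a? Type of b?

a is bool; b is NoneType

bool, NoneType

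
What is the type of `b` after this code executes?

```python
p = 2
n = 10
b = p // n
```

int // int returns int (2 // 10 = 0)

int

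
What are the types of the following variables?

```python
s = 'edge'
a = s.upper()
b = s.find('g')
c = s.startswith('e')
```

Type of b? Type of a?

str.find() returns int; str.upper() returns str

int, str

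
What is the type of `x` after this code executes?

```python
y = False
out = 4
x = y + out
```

bool + int returns int (False is 0, so 0 + 4 = 4)

int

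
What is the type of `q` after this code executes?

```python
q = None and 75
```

'and' returns first falsy value (None)

NoneType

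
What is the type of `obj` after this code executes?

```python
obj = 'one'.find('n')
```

str.find() returns int (index, or -1)

int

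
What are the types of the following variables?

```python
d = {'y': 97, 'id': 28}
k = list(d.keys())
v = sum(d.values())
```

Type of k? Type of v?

list(...) returns list; sum of int values returns int

list, int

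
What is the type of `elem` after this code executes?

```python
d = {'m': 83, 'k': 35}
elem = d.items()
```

dict.items() returns a dict_items view

dict_items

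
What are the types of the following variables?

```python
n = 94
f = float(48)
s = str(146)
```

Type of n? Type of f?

n is int; f is float

int, float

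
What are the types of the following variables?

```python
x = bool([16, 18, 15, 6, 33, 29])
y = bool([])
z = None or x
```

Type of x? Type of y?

bool() returns bool; bool() returns bool

bool, bool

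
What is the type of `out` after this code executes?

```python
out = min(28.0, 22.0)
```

min() of floats returns float

float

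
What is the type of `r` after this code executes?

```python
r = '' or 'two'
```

'or' returns first truthy value ('two', which is str)

str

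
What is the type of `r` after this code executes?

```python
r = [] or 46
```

'or' returns first truthy value (46, which is int)

int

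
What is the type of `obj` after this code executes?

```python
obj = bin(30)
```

bin() returns str representation

str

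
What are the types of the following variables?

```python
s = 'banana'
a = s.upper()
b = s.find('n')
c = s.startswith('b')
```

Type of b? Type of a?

str.find() returns int; str.upper() returns str

int, str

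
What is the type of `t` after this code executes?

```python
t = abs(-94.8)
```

abs() of float returns float

float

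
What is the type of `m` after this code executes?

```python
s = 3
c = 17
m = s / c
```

int / int always returns float in Python 3 (3 / 17 = 0.176471)

float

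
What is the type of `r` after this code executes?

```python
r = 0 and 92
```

'and' returns the first falsy value (0, which is int)

int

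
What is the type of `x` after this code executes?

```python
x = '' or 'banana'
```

'or' returns first truthy value ('banana', which is str)

str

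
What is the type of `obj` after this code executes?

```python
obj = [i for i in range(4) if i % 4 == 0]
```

A list comprehension [...] produces a list

list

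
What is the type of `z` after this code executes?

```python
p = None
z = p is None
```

'is' comparison returns bool

bool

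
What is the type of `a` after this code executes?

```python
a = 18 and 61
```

'and' returns the last value when all truthy (61, which is int)

int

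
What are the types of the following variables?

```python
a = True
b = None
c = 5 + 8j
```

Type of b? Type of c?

b is NoneType; c is complex

NoneType, complex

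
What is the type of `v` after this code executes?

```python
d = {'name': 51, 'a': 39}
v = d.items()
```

dict.items() returns a dict_items view

dict_items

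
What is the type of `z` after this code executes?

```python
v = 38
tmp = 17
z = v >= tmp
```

Comparison operators return bool

bool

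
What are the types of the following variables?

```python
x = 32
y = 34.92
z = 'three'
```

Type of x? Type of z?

x is int; z is str

int, str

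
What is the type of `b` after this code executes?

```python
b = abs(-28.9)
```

abs() of float returns float

float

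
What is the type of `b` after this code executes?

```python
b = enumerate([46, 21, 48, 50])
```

enumerate() returns an enumerate iterator object

enumerate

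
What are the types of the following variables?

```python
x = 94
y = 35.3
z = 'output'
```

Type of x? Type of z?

x is int; z is str

int, str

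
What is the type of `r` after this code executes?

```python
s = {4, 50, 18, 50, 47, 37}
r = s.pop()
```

Popping from a set of ints returns int

int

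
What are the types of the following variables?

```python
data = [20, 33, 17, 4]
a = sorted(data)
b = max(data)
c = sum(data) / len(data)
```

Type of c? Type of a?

int / int returns float; sorted() returns list

float, list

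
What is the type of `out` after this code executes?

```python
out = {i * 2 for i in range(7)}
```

A set comprehension {expr for x in iterable} produces a set

set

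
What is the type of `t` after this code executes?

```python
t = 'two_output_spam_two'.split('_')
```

str.split() returns list

list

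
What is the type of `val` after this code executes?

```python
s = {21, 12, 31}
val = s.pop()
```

Popping from a set of ints returns int

int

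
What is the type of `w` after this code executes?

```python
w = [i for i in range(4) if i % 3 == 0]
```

A list comprehension [...] produces a list

list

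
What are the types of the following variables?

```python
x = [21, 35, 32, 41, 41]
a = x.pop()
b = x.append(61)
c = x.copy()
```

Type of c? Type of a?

list.copy() returns list; list.pop() returns the element (int)

list, int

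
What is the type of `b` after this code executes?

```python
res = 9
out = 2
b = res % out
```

int % int returns int (9 % 2 = 1)

int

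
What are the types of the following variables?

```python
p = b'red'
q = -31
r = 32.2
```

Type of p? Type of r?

p is bytes; r is float

bytes, float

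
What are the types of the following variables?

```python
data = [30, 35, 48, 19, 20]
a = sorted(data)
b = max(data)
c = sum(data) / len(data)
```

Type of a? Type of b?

sorted() returns list; max of ints returns int

list, int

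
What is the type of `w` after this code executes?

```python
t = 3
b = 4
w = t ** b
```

int ** positive int returns int (3 ** 4 = 81)

int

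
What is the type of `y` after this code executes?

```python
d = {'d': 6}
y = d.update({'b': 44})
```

dict.update() returns None

NoneType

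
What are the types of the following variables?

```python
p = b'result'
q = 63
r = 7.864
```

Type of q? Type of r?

q is int; r is float

int, float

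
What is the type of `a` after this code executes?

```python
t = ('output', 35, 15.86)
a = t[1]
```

Index 1 of tuple is 35 which is int

int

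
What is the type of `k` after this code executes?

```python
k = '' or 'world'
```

'or' returns first truthy value ('world', which is str)

str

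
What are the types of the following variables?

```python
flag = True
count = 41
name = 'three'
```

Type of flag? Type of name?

flag is bool; name is str

bool, str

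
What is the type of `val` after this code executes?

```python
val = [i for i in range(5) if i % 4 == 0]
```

A list comprehension [...] produces a list

list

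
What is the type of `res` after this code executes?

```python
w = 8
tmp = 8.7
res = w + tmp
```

int + float returns float (8 + 8.7 = 16.7)

float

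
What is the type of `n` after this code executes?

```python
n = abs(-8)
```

abs() of int returns int

int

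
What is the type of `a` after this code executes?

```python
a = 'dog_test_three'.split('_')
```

str.split() returns list

list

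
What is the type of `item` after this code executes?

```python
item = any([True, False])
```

any() returns bool

bool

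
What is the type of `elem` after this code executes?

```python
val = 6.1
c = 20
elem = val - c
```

float - int returns float (6.1 - 20 = -13.9)

float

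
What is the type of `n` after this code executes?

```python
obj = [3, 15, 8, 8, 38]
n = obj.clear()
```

list.clear() returns None

NoneType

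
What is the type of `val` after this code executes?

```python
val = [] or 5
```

'or' returns first truthy value (5, which is int)

int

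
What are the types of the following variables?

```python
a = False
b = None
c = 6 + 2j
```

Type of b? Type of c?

b is NoneType; c is complex

NoneType, complex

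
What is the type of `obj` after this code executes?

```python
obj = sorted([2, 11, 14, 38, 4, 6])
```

sorted() always returns list

list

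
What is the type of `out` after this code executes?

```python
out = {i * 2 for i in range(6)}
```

A set comprehension {expr for x in iterable} produces a set

set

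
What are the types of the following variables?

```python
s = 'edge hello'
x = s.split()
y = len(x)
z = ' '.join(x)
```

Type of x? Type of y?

str.split() returns list; len() returns int

list, int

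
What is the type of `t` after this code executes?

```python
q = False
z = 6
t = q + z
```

bool + int returns int (False is 0, so 0 + 6 = 6)

int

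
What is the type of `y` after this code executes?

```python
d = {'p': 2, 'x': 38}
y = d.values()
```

.values() returns a dict_values view object

dict_values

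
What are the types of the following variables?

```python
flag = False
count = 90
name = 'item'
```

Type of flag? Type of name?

flag is bool; name is str

bool, str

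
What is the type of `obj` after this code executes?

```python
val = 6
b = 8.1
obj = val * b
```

int * float returns float (6 * 8.1 = 48.6)

float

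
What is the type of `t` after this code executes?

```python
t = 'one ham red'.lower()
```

str.lower() returns str

str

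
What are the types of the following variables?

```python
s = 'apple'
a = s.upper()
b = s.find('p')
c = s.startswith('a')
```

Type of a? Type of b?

str.upper() returns str; str.find() returns int

str, int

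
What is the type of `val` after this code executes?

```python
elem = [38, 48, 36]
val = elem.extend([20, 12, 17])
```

list.extend() returns None

NoneType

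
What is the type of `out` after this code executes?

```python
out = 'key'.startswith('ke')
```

str.startswith() returns bool

bool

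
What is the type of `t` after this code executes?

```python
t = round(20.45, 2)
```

round() with ndigits arg returns float

float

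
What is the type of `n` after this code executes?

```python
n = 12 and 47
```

'and' returns the last value when all truthy (47, which is int)

int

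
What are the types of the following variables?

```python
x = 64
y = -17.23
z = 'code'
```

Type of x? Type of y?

x is int; y is float

int, float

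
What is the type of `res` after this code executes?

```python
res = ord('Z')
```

ord() returns int (Unicode code point)

int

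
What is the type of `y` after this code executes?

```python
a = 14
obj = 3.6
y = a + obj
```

int + float returns float (14 + 3.6 = 17.6)

float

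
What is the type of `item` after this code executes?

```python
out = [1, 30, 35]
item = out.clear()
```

list.clear() returns None

NoneType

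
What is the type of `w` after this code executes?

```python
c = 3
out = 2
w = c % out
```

int % int returns int (3 % 2 = 1)

int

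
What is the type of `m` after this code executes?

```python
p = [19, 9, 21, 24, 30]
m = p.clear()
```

list.clear() returns None

NoneType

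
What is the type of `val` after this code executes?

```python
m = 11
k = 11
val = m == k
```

Equality comparison returns bool

bool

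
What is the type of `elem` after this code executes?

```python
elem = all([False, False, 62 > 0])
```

all() returns bool

bool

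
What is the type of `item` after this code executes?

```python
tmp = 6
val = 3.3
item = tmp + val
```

int + float returns float (6 + 3.3 = 9.3)

float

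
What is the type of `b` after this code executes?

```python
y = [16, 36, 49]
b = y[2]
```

Indexing a list of ints returns int (y[2] = 49)

int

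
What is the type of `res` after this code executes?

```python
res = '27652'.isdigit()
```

str.isdigit() returns bool

bool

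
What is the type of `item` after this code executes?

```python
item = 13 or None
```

'or' returns first truthy value (13, int)

int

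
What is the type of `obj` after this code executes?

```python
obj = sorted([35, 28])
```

sorted() always returns list

list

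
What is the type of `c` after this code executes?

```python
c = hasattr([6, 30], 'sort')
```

hasattr() returns bool

bool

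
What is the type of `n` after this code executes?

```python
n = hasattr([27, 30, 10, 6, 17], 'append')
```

hasattr() returns bool

bool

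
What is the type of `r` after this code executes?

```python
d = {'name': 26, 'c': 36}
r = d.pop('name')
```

dict.pop() returns the value (int)

int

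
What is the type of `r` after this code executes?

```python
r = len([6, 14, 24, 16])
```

len() always returns int

int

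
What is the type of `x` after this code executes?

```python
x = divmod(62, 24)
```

divmod() returns a tuple (quotient, remainder)

tuple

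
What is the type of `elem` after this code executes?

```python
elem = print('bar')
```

print() returns None

NoneType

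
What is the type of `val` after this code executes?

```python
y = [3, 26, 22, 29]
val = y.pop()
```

list.pop() returns the popped element (int here)

int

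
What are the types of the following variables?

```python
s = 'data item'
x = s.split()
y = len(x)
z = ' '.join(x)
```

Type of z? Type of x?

str.join() returns str; str.split() returns list

str, list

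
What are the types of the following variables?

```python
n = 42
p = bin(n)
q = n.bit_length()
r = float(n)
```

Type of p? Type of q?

bin() returns str; int.bit_length() returns int

str, int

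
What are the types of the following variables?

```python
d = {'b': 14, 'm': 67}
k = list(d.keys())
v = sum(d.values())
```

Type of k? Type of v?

list(...) returns list; sum of int values returns int

list, int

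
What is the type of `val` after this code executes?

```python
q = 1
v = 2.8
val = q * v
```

int * float returns float (1 * 2.8 = 2.8)

float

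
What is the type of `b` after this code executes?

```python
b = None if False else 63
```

Ternary: condition is False, else branch (63) taken → int

int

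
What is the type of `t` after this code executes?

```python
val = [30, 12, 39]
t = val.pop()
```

list.pop() returns the popped element (int here)

int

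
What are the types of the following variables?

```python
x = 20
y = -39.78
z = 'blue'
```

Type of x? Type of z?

x is int; z is str

int, str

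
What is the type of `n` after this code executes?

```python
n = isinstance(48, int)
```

isinstance() returns bool

bool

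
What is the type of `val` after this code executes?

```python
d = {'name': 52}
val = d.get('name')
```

dict.get() returns the value (int) when key is found

int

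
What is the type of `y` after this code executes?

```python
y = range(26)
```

range() returns a range object

range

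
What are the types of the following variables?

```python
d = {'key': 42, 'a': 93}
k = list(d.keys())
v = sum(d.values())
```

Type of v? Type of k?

sum of int values returns int; list(...) returns list

int, list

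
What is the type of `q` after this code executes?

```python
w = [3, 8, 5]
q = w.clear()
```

list.clear() returns None

NoneType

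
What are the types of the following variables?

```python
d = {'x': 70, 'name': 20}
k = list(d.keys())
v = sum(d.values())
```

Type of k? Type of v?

list(...) returns list; sum of int values returns int

list, int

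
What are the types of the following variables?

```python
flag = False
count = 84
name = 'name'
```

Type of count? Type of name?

count is int; name is str

int, str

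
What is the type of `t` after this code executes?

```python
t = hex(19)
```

hex() returns str representation

str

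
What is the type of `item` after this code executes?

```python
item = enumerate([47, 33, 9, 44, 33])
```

enumerate() returns an enumerate iterator object

enumerate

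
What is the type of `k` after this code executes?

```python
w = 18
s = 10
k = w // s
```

int // int returns int (18 // 10 = 1)

int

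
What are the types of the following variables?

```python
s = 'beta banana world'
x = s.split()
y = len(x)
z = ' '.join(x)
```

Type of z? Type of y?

str.join() returns str; len() returns int

str, int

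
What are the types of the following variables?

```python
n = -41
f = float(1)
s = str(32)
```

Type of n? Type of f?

n is int; f is float

int, float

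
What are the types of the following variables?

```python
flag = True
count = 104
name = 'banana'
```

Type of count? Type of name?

count is int; name is str

int, str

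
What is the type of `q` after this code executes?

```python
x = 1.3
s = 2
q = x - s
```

float - int returns float (1.3 - 2 = -0.7)

float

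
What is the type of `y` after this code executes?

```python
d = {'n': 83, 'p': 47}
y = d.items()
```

dict.items() returns a dict_items view

dict_items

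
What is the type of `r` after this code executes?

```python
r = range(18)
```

range() returns a range object

range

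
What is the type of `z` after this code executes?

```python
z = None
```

None has type NoneType

NoneType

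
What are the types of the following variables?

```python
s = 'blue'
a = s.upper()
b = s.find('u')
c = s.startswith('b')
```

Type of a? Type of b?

str.upper() returns str; str.find() returns int

str, int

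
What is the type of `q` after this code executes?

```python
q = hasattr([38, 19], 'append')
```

hasattr() returns bool

bool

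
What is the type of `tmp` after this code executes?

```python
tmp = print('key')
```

print() returns None

NoneType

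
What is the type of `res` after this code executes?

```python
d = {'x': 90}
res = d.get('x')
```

dict.get() returns the value (int) when key is found

int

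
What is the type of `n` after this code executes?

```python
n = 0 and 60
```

'and' returns the first falsy value (0, which is int)

int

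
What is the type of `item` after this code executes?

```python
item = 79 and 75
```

'and' returns the last value when all truthy (75, which is int)

int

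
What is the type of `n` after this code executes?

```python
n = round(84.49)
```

round() with no ndigits arg returns int

int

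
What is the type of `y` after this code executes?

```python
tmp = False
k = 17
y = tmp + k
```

bool + int returns int (False is 0, so 0 + 17 = 17)

int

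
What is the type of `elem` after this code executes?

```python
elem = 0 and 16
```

'and' returns the first falsy value (0, which is int)

int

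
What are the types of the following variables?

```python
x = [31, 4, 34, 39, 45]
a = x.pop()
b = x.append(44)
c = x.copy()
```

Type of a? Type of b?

list.pop() returns the element (int); list.append() returns None

int, NoneType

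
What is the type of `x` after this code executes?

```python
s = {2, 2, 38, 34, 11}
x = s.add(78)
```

set.add() returns None (mutates in place)

NoneType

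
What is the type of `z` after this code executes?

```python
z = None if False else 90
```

Ternary: condition is False, else branch (90) taken → int

int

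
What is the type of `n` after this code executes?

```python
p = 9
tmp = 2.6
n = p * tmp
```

int * float returns float (9 * 2.6 = 23.4)

float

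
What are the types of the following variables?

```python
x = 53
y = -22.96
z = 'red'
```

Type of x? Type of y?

x is int; y is float

int, float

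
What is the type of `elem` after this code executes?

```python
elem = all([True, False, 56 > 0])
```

all() returns bool

bool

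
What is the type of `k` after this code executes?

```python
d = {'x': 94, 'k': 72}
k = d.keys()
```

.keys() returns a dict_keys view object

dict_keys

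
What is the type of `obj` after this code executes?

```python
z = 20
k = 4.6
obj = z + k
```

int + float returns float (20 + 4.6 = 24.6)

float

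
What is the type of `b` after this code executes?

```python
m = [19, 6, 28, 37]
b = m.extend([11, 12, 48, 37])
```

list.extend() returns None

NoneType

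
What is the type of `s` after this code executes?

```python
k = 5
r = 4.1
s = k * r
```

int * float returns float (5 * 4.1 = 20.5)

float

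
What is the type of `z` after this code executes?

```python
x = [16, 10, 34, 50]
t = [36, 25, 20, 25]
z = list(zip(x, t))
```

list(zip(...)) returns a list of tuples

list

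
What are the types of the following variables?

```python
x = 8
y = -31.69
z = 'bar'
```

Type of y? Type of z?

y is float; z is str

float, str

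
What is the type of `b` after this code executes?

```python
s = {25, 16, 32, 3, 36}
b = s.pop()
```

Popping from a set of ints returns int

int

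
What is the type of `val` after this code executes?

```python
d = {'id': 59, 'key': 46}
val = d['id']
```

Accessing dict[str, int] with key 'id' returns int value 59

int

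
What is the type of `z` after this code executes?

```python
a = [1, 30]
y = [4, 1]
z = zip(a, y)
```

zip() returns a zip iterator object

zip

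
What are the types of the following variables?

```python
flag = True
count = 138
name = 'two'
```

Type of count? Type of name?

count is int; name is str

int, str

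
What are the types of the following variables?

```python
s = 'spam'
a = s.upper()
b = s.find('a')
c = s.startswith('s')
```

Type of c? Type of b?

str.startswith() returns bool; str.find() returns int

bool, int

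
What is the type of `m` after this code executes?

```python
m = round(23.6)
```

round() with no ndigits arg returns int

int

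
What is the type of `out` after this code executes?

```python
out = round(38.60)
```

round() with no ndigits arg returns int

int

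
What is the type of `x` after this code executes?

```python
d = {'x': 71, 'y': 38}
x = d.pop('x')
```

dict.pop() returns the value (int)

int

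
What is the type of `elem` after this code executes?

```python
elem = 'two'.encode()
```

str.encode() returns bytes

bytes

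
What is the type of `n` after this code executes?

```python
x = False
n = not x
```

'not' always returns bool

bool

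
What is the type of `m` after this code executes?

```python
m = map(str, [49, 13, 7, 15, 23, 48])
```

map() returns a map iterator object

map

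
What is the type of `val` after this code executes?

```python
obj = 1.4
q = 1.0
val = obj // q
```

float // float returns float (floor division preserves float type)

float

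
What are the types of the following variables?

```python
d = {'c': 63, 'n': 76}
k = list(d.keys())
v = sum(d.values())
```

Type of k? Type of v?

list(...) returns list; sum of int values returns int

list, int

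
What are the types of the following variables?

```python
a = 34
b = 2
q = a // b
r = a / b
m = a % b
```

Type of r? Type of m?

int / int returns float; int % int returns int

float, int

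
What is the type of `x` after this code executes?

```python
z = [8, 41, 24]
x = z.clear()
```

list.clear() returns None

NoneType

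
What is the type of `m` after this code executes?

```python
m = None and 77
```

'and' returns first falsy value (None)

NoneType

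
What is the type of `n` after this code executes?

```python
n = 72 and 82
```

'and' returns the last value when all truthy (82, which is int)

int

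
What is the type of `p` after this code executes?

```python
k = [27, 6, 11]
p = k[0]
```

Indexing a list of ints returns int (k[0] = 27)

int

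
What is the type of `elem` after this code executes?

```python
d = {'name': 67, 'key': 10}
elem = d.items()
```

dict.items() returns a dict_items view

dict_items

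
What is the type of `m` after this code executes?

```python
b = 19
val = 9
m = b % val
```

int % int returns int (19 % 9 = 1)

int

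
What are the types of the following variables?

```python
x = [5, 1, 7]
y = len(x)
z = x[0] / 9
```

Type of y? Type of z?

len() returns int; int / int returns float

int, float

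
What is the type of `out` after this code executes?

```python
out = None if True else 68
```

Ternary: condition is True, if branch (None) taken → NoneType

NoneType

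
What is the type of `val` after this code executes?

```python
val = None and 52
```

'and' returns first falsy value (None)

NoneType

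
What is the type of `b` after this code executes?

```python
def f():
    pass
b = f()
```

A function with no return statement returns None

NoneType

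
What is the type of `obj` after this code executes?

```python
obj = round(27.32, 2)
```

round() with ndigits arg returns float

float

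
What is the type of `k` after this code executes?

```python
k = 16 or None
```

'or' returns first truthy value (16, int)

int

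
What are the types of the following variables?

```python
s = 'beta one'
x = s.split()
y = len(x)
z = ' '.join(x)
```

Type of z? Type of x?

str.join() returns str; str.split() returns list

str, list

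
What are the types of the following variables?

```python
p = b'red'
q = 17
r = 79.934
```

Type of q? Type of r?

q is int; r is float

int, float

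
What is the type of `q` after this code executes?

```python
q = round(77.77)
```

round() with no ndigits arg returns int

int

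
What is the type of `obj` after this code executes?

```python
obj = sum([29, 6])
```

sum() of ints returns int

int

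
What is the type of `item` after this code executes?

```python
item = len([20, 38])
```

len() always returns int

int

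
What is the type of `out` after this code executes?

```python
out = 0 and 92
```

'and' returns the first falsy value (0, which is int)

int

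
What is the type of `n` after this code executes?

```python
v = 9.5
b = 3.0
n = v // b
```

float // float returns float (floor division preserves float type)

float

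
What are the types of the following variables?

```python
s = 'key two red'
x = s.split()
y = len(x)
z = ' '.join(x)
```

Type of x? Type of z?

str.split() returns list; str.join() returns str

list, str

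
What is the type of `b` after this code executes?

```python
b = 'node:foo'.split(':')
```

str.split() returns list

list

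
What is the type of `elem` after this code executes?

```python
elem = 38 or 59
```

'or' returns the first truthy value (38, which is int)

int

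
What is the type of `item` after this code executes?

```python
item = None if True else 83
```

Ternary: condition is True, if branch (None) taken → NoneType

NoneType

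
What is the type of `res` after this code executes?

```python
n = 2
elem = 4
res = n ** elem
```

int ** positive int returns int (2 ** 4 = 16)

int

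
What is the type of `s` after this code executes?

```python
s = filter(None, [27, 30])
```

filter() returns a filter iterator object

filter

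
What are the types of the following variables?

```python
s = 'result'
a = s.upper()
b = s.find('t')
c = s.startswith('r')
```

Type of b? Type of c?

str.find() returns int; str.startswith() returns bool

int, bool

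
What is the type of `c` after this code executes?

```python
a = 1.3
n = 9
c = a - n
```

float - int returns float (1.3 - 9 = -7.7)

float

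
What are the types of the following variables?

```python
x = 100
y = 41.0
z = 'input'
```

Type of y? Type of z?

y is float; z is str

float, str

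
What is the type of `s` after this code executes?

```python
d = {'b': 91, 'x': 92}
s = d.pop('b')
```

dict.pop() returns the value (int)

int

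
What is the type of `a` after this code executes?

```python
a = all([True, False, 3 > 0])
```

all() returns bool

bool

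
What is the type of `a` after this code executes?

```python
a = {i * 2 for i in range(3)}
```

A set comprehension {expr for x in iterable} produces a set

set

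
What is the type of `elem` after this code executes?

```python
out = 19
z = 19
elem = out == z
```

Equality comparison returns bool

bool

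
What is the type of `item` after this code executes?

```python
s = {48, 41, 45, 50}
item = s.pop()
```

Popping from a set of ints returns int

int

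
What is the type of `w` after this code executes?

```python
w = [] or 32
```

'or' returns first truthy value (32, which is int)

int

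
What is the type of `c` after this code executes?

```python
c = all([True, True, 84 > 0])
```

all() returns bool

bool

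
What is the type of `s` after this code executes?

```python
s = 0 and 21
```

'and' returns the first falsy value (0, which is int)

int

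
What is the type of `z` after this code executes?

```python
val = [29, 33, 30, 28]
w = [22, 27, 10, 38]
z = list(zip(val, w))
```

list(zip(...)) returns a list of tuples

list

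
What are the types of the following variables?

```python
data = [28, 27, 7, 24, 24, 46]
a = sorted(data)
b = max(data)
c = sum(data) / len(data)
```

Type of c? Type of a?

int / int returns float; sorted() returns list

float, list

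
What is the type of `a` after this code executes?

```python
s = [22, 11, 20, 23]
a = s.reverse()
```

list.reverse() returns None

NoneType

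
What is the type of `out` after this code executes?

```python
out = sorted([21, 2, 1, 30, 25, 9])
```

sorted() always returns list

list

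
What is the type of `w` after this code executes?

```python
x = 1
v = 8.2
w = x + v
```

int + float returns float (1 + 8.2 = 9.2)

float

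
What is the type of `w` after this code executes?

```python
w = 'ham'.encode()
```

str.encode() returns bytes

bytes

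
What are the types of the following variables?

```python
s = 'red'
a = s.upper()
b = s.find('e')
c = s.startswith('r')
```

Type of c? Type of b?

str.startswith() returns bool; str.find() returns int

bool, int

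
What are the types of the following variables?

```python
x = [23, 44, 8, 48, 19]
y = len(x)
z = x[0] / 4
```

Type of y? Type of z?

len() returns int; int / int returns float

int, float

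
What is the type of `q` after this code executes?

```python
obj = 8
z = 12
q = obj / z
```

int / int always returns float in Python 3 (8 / 12 = 0.666667)

float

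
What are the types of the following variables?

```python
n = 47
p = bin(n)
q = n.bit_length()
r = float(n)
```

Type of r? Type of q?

float() returns float; int.bit_length() returns int

float, int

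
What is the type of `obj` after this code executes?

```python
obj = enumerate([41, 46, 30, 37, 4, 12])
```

enumerate() returns an enumerate iterator object

enumerate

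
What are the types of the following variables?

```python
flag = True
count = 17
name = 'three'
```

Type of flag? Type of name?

flag is bool; name is str

bool, str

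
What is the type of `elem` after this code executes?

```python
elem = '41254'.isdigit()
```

str.isdigit() returns bool

bool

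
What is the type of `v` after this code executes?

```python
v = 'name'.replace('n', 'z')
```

str.replace() returns str

str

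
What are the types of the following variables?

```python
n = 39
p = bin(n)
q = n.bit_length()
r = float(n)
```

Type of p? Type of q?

bin() returns str; int.bit_length() returns int

str, int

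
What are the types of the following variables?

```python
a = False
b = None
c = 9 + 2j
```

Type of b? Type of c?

b is NoneType; c is complex

NoneType, complex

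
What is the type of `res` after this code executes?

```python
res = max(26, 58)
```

max() of ints returns int

int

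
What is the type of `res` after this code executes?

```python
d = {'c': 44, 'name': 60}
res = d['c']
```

Accessing dict[str, int] with key 'c' returns int value 44

int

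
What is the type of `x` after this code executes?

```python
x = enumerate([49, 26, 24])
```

enumerate() returns an enumerate iterator object

enumerate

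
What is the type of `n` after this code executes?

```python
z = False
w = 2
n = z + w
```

bool + int returns int (False is 0, so 0 + 2 = 2)

int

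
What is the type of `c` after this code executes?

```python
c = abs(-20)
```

abs() of int returns int

int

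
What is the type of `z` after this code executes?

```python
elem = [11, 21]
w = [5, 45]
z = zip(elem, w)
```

zip() returns a zip iterator object

zip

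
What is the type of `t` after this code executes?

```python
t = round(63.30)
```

round() with no ndigits arg returns int

int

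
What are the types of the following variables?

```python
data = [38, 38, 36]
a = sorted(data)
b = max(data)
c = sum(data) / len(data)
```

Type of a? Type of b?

sorted() returns list; max of ints returns int

list, int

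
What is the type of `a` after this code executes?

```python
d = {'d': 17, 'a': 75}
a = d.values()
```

.values() returns a dict_values view object

dict_values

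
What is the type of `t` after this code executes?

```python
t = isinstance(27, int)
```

isinstance() returns bool

bool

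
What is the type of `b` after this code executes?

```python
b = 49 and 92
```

'and' returns the last value when all truthy (92, which is int)

int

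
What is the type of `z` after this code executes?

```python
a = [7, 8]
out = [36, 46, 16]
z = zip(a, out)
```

zip() returns a zip iterator object

zip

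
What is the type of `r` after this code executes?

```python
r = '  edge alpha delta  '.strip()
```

str.strip() returns str

str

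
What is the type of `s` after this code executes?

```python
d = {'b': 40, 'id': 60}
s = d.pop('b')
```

dict.pop() returns the value (int)

int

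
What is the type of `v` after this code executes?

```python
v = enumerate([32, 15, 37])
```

enumerate() returns an enumerate iterator object

enumerate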